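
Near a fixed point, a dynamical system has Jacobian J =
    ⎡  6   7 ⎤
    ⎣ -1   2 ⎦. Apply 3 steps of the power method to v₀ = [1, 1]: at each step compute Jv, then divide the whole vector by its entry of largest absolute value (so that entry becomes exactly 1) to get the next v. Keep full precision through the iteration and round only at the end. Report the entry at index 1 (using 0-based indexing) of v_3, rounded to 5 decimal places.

Jv0 = (13.000000, 1.000000); divide by 13.000000 → v1 = (1.000000, 0.076923)
Jv1 = (6.538462, -0.846154); divide by 6.538462 → v2 = (1.000000, -0.129412)
Jv2 = (5.094118, -1.258824); divide by 5.094118 → v3 = (1.000000, -0.247113)
Requested entry of v3: -107/433 = -0.24711

-0.24711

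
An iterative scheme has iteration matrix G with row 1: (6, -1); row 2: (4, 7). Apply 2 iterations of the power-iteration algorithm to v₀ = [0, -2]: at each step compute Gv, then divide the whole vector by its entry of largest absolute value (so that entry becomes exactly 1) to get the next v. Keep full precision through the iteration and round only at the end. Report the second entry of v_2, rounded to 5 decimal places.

Gv0 = (2.000000, -14.000000); divide by -14.000000 → v1 = (-0.142857, 1.000000)
Gv1 = (-1.857143, 6.428571); divide by 6.428571 → v2 = (-0.288889, 1.000000)
Requested entry of v2: -90/-90 = 1.00000

1.00000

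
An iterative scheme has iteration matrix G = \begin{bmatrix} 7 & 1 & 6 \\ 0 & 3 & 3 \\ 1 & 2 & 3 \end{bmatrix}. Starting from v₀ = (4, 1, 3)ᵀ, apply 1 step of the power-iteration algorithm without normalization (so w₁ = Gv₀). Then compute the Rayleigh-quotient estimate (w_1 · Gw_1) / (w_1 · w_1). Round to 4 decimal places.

λ ≈ 8.9096

w1 = Gv₀ = (7·4 + 1·1 + 6·3; 0·4 + 3·1 + 3·3; 1·4 + 2·1 + 3·3) = (47, 12, 15)
Gw1 = (431, 81, 116)
w1·Gw1 = 47·431 + 12·81 + 15·116 = 22969; w1·w1 = 47·47 + 12·12 + 15·15 = 2578
λ ≈ 22969/2578 = 8.9096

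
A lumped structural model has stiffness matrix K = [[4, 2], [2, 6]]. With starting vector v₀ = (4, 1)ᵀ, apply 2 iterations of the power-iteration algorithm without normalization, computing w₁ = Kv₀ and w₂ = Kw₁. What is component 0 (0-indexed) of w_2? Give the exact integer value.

w1 = Kv₀ = (4·4 + 2·1; 2·4 + 6·1) = (18, 14)
w2 = Kw1 = (4·18 + 2·14; 2·18 + 6·14) = (100, 120)
The requested component of w2 is 100.

100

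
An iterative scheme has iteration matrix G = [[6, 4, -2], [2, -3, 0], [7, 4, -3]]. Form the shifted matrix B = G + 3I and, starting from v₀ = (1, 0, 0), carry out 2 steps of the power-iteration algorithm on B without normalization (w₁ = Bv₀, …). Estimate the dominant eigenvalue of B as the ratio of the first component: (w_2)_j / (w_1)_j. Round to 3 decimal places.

B = G + 3I has rows (9, 4, -2); (2, 0, 0); (7, 4, 0)
w1 = Bv₀ = (9, 2, 7)
w2 = Bw1 = (75, 18, 71)
Ratio: 75/9 = 8.333

μ ≈ 8.333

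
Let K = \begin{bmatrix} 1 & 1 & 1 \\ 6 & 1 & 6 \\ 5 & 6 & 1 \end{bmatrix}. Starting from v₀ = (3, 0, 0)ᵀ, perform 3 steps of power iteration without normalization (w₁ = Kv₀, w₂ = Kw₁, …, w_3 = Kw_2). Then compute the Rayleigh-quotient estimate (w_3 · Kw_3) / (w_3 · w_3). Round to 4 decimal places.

w1 = Kv₀ = (1·3 + 1·0 + 1·0; 6·3 + 1·0 + 6·0; 5·3 + 6·0 + 1·0) = (3, 18, 15)
w2 = Kw1 = (1·3 + 1·18 + 1·15; 6·3 + 1·18 + 6·15; 5·3 + 6·18 + 1·15) = (36, 126, 138)
w3 = Kw2 = (300, 1170, 1074)
Kw3 = (2544, 9414, 9594)
w3·Kw3 = 300·2544 + 1170·9414 + 1074·9594 = 22081536; w3·w3 = 300·300 + 1170·1170 + 1074·1074 = 2612376
λ ≈ 22081536/2612376 = 8.4527

λ ≈ 8.4527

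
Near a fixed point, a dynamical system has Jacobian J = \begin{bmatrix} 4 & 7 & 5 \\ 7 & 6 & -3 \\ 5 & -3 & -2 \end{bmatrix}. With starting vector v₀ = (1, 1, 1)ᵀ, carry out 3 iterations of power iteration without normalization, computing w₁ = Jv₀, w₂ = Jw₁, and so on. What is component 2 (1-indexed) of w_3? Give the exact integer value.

1820

w1 = Jv₀ = (4·1 + 7·1 + 5·1; 7·1 + 6·1 + (-3)·1; 5·1 + (-3)·1 + (-2)·1) = (16, 10, 0)
w2 = Jw1 = (4·16 + 7·10 + 5·0; 7·16 + 6·10 + (-3)·0; 5·16 + (-3)·10 + (-2)·0) = (134, 172, 50)
w3 = Jw2 = (1990, 1820, 54)
The requested component of w3 is 1820.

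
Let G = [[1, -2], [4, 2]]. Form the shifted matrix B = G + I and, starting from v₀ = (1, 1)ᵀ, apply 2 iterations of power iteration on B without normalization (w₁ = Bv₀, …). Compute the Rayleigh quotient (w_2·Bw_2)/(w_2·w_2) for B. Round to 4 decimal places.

B = G + I has rows (2, -2); (4, 3)
w1 = Bv₀ = (2·1 + (-2)·1; 4·1 + 3·1) = (0, 7)
w2 = Bw1 = (2·0 + (-2)·7; 4·0 + 3·7) = (-14, 21)
Bw2 = (-70, 7)
w2·Bw2 = 1127; w2·w2 = 637; μ ≈ 1127/637 = 1.7692

μ ≈ 1.7692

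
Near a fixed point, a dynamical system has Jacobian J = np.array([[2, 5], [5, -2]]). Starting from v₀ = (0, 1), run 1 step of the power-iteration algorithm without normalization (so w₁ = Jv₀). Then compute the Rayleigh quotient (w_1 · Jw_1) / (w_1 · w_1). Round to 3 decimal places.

w1 = Jv₀ = (2·0 + 5·1; 5·0 + (-2)·1) = (5, -2)
Jw1 = (0, 29)
w1·Jw1 = 5·0 + (-2)·29 = -58; w1·w1 = 5·5 + (-2)·(-2) = 29
λ ≈ -58/29 = -2.000

-2.000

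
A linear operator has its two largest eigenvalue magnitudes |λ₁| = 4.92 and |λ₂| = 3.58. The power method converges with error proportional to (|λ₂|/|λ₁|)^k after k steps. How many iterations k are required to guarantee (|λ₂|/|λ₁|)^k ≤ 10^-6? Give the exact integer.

44

|λ₂/λ₁| = 3.58/4.92 = 0.72764
Need k ≥ ln(10^-6) / ln(0.72764) = -13.8155 / -0.3179 ≈ 43.452
Smallest integer k satisfying the bound: 44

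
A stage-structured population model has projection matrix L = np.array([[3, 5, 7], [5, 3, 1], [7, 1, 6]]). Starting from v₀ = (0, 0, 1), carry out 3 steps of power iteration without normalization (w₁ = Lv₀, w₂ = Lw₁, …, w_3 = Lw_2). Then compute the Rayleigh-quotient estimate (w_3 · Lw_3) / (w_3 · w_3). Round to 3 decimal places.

λ ≈ 13.250

w1 = Lv₀ = (7, 1, 6)
w2 = Lw1 = (68, 44, 86)
w3 = Lw2 = (1026, 558, 1036)
Lw3 = (13120, 7840, 13956)
w3·Lw3 = 1026·13120 + 558·7840 + 1036·13956 = 32294256; w3·w3 = 1026·1026 + 558·558 + 1036·1036 = 2437336
λ ≈ 32294256/2437336 = 13.250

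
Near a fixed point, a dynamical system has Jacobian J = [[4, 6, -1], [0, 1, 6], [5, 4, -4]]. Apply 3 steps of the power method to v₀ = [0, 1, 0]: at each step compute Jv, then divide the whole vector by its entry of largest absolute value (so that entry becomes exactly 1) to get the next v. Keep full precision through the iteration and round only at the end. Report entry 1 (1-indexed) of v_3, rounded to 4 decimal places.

1.0000

Jv0 = (6.00000, 1.00000, 4.00000); divide by 6.00000 → v1 = (1.00000, 0.16667, 0.66667)
Jv1 = (4.33333, 4.16667, 3.00000); divide by 4.33333 → v2 = (1.00000, 0.96154, 0.69231)
Jv2 = (9.07692, 5.11538, 6.07692); divide by 9.07692 → v3 = (1.00000, 0.56356, 0.66949)
Requested entry of v3: 236/236 = 1.0000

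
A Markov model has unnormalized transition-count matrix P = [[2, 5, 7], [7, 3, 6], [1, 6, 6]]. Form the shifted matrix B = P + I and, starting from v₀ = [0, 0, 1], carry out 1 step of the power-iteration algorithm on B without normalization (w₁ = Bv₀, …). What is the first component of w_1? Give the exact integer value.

B = P + I has rows (3, 5, 7); (7, 4, 6); (1, 6, 7)
w1 = Bv₀ = (3·0 + 5·0 + 7·1; 7·0 + 4·0 + 6·1; 1·0 + 6·0 + 7·1) = (7, 6, 7)
Requested component of w1: 7

7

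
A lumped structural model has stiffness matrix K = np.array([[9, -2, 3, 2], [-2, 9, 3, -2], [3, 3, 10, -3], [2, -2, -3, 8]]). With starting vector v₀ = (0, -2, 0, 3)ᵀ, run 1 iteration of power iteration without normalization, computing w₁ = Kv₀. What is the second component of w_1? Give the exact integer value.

-24

w1 = Kv₀ = (10, -24, -15, 28)
The requested component of w1 is -24.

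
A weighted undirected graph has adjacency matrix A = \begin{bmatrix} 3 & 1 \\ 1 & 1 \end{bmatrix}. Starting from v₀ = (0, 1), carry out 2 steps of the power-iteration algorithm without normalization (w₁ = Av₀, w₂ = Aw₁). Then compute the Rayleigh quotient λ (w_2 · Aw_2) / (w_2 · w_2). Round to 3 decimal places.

w1 = Av₀ = (1, 1)
w2 = Aw1 = (4, 2)
Aw2 = (14, 6)
w2·Aw2 = 4·14 + 2·6 = 68; w2·w2 = 4·4 + 2·2 = 20
λ ≈ 68/20 = 3.400

λ ≈ 3.400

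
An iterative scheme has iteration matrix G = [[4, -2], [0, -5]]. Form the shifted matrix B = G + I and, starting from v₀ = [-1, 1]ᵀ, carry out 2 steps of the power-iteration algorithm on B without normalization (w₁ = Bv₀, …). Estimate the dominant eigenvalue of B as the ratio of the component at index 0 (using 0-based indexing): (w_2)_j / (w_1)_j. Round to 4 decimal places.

B = G + I has rows (5, -2); (0, -4)
w1 = Bv₀ = (5·(-1) + (-2)·1; 0·(-1) + (-4)·1) = (-7, -4)
w2 = Bw1 = (5·(-7) + (-2)·(-4); 0·(-7) + (-4)·(-4)) = (-27, 16)
Ratio: -27/-7 = 3.8571

μ ≈ 3.8571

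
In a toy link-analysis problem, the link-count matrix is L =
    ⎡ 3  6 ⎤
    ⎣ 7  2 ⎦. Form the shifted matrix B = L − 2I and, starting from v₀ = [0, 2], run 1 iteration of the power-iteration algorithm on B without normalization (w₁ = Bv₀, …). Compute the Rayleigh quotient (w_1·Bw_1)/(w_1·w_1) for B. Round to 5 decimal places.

1.00000

B = L − 2I has rows (1, 6); (7, 0)
w1 = Bv₀ = (1·0 + 6·2; 7·0 + 0·2) = (12, 0)
Bw1 = (12, 84)
w1·Bw1 = 144; w1·w1 = 144; μ ≈ 144/144 = 1.00000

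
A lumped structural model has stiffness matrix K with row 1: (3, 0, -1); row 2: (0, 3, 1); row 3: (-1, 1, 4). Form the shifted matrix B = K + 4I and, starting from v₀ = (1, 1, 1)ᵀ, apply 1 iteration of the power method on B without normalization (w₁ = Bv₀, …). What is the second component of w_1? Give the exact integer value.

B = K + 4I has rows (7, 0, -1); (0, 7, 1); (-1, 1, 8)
w1 = Bv₀ = (6, 8, 8)
Requested component of w1: 8

8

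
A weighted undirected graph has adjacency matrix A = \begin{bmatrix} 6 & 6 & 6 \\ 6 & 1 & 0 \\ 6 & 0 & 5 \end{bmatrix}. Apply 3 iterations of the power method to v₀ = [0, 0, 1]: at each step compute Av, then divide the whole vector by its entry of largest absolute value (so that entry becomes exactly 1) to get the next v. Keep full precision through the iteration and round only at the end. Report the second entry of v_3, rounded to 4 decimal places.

0.4417

Av0 = (6.00000, 0.00000, 5.00000); divide by 6.00000 → v1 = (1.00000, 0.00000, 0.83333)
Av1 = (11.00000, 6.00000, 10.16667); divide by 11.00000 → v2 = (1.00000, 0.54545, 0.92424)
Av2 = (14.81818, 6.54545, 10.62121); divide by 14.81818 → v3 = (1.00000, 0.44172, 0.71677)
Requested entry of v3: 432/978 = 0.4417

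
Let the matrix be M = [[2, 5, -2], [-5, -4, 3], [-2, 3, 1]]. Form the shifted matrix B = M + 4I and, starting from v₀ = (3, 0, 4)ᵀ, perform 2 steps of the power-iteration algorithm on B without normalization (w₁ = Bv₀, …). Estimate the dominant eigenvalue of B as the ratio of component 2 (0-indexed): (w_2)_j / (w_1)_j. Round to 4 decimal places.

B = M + 4I has rows (6, 5, -2); (-5, 0, 3); (-2, 3, 5)
w1 = Bv₀ = (6·3 + 5·0 + (-2)·4; (-5)·3 + 0·0 + 3·4; (-2)·3 + 3·0 + 5·4) = (10, -3, 14)
w2 = Bw1 = (6·10 + 5·(-3) + (-2)·14; (-5)·10 + 0·(-3) + 3·14; (-2)·10 + 3·(-3) + 5·14) = (17, -8, 41)
Ratio: 41/14 = 2.9286

2.9286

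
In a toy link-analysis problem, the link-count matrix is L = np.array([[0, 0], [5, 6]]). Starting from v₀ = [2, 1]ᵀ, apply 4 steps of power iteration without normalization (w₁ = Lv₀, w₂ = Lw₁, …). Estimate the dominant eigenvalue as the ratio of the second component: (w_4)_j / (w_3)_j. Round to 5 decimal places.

6.00000

w1 = Lv₀ = (0, 16)
w2 = Lw1 = (0, 96)
w3 = Lw2 = (0, 576)
w4 = Lw3 = (0, 3456)
Ratio at component: 3456 / 576 = 6.00000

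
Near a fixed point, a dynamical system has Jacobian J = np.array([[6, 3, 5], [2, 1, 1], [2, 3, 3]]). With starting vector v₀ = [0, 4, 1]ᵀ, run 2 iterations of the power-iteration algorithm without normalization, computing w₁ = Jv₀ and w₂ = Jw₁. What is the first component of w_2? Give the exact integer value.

192

w1 = Jv₀ = (17, 5, 15)
w2 = Jw1 = (192, 54, 94)
The requested component of w2 is 192.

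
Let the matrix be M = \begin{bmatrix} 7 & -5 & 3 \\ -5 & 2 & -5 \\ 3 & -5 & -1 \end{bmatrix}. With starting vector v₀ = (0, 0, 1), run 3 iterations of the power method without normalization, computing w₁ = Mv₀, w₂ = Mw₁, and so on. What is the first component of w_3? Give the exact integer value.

w1 = Mv₀ = (7·0 + (-5)·0 + 3·1; (-5)·0 + 2·0 + (-5)·1; 3·0 + (-5)·0 + (-1)·1) = (3, -5, -1)
w2 = Mw1 = (7·3 + (-5)·(-5) + 3·(-1); (-5)·3 + 2·(-5) + (-5)·(-1); 3·3 + (-5)·(-5) + (-1)·(-1)) = (43, -20, 35)
w3 = Mw2 = (506, -430, 194)
The requested component of w3 is 506.

506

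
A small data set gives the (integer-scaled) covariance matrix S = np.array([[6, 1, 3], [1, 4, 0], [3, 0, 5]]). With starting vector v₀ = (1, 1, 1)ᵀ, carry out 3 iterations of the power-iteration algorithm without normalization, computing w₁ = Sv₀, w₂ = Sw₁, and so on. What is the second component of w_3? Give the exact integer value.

w1 = Sv₀ = (6·1 + 1·1 + 3·1; 1·1 + 4·1 + 0·1; 3·1 + 0·1 + 5·1) = (10, 5, 8)
w2 = Sw1 = (6·10 + 1·5 + 3·8; 1·10 + 4·5 + 0·8; 3·10 + 0·5 + 5·8) = (89, 30, 70)
w3 = Sw2 = (774, 209, 617)
The requested component of w3 is 209.

209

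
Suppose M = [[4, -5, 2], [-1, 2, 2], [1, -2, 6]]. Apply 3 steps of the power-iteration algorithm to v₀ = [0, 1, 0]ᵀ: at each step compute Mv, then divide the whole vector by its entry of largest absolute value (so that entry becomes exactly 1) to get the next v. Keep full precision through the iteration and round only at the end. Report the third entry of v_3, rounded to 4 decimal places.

0.8374

Mv0 = (-5.00000, 2.00000, -2.00000); divide by -5.00000 → v1 = (1.00000, -0.40000, 0.40000)
Mv1 = (6.80000, -1.00000, 4.20000); divide by 6.80000 → v2 = (1.00000, -0.14706, 0.61765)
Mv2 = (5.97059, -0.05882, 5.00000); divide by 5.97059 → v3 = (1.00000, -0.00985, 0.83744)
Requested entry of v3: -170/-203 = 0.8374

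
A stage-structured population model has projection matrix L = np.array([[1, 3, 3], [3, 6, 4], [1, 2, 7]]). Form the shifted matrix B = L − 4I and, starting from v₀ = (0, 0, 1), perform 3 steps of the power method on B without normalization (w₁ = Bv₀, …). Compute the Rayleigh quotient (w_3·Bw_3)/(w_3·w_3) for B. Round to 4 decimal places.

μ ≈ 6.4476

B = L − 4I has rows (-3, 3, 3); (3, 2, 4); (1, 2, 3)
w1 = Bv₀ = ((-3)·0 + 3·0 + 3·1; 3·0 + 2·0 + 4·1; 1·0 + 2·0 + 3·1) = (3, 4, 3)
w2 = Bw1 = ((-3)·3 + 3·4 + 3·3; 3·3 + 2·4 + 4·3; 1·3 + 2·4 + 3·3) = (12, 29, 20)
w3 = Bw2 = (111, 174, 130)
Bw3 = (579, 1201, 849)
w3·Bw3 = 383613; w3·w3 = 59497; μ ≈ 383613/59497 = 6.4476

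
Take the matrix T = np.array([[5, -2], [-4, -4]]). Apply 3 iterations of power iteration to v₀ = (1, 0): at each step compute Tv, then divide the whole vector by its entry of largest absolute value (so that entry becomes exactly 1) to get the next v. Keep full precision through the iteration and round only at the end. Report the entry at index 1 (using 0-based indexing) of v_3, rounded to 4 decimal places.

-0.6705

Tv0 = (5.00000, -4.00000); divide by 5.00000 → v1 = (1.00000, -0.80000)
Tv1 = (6.60000, -0.80000); divide by 6.60000 → v2 = (1.00000, -0.12121)
Tv2 = (5.24242, -3.51515); divide by 5.24242 → v3 = (1.00000, -0.67052)
Requested entry of v3: -116/173 = -0.6705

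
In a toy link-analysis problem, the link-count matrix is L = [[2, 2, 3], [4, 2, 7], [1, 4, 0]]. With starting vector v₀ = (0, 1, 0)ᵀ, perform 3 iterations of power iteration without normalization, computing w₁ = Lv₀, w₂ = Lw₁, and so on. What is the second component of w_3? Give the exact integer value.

230

w1 = Lv₀ = (2·0 + 2·1 + 3·0; 4·0 + 2·1 + 7·0; 1·0 + 4·1 + 0·0) = (2, 2, 4)
w2 = Lw1 = (2·2 + 2·2 + 3·4; 4·2 + 2·2 + 7·4; 1·2 + 4·2 + 0·4) = (20, 40, 10)
w3 = Lw2 = (150, 230, 180)
The requested component of w3 is 230.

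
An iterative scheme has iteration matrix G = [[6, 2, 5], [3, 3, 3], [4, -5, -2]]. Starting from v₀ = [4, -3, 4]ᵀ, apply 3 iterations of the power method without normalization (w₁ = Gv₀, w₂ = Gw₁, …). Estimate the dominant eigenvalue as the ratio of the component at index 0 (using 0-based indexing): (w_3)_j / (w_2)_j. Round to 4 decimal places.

λ ≈ 7.6381

w1 = Gv₀ = (6·4 + 2·(-3) + 5·4; 3·4 + 3·(-3) + 3·4; 4·4 + (-5)·(-3) + (-2)·4) = (38, 15, 23)
w2 = Gw1 = (6·38 + 2·15 + 5·23; 3·38 + 3·15 + 3·23; 4·38 + (-5)·15 + (-2)·23) = (373, 228, 31)
w3 = Gw2 = (2849, 1896, 290)
Ratio at component: 2849 / 373 = 7.6381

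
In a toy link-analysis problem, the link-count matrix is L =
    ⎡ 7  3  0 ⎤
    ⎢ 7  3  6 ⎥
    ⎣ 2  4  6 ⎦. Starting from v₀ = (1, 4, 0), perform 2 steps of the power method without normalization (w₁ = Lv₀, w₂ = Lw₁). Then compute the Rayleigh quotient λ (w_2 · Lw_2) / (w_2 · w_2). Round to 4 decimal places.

w1 = Lv₀ = (7·1 + 3·4 + 0·0; 7·1 + 3·4 + 6·0; 2·1 + 4·4 + 6·0) = (19, 19, 18)
w2 = Lw1 = (7·19 + 3·19 + 0·18; 7·19 + 3·19 + 6·18; 2·19 + 4·19 + 6·18) = (190, 298, 222)
Lw2 = (2224, 3556, 2904)
w2·Lw2 = 190·2224 + 298·3556 + 222·2904 = 2126936; w2·w2 = 190·190 + 298·298 + 222·222 = 174188
λ ≈ 2126936/174188 = 12.2106

12.2106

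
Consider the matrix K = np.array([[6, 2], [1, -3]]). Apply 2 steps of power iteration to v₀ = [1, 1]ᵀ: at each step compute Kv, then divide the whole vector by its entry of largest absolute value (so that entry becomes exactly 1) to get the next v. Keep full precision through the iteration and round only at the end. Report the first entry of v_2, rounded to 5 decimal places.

1.00000

Kv0 = (8.000000, -2.000000); divide by 8.000000 → v1 = (1.000000, -0.250000)
Kv1 = (5.500000, 1.750000); divide by 5.500000 → v2 = (1.000000, 0.318182)
Requested entry of v2: 44/44 = 1.00000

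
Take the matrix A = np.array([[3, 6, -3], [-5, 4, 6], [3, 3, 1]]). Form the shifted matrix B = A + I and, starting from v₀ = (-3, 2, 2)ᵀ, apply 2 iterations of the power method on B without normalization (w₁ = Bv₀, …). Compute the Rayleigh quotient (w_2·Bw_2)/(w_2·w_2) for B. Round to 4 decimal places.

B = A + I has rows (4, 6, -3); (-5, 5, 6); (3, 3, 2)
w1 = Bv₀ = (4·(-3) + 6·2 + (-3)·2; (-5)·(-3) + 5·2 + 6·2; 3·(-3) + 3·2 + 2·2) = (-6, 37, 1)
w2 = Bw1 = (4·(-6) + 6·37 + (-3)·1; (-5)·(-6) + 5·37 + 6·1; 3·(-6) + 3·37 + 2·1) = (195, 221, 95)
Bw2 = (1821, 700, 1438)
w2·Bw2 = 646405; w2·w2 = 95891; μ ≈ 646405/95891 = 6.7410

μ ≈ 6.7410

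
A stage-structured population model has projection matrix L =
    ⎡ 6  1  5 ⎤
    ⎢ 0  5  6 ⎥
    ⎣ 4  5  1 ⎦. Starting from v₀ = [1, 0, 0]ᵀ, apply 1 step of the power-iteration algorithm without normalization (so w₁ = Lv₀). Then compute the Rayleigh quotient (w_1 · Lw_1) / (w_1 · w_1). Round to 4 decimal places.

w1 = Lv₀ = (6·1 + 1·0 + 5·0; 0·1 + 5·0 + 6·0; 4·1 + 5·0 + 1·0) = (6, 0, 4)
Lw1 = (56, 24, 28)
w1·Lw1 = 6·56 + 0·24 + 4·28 = 448; w1·w1 = 6·6 + 0·0 + 4·4 = 52
λ ≈ 448/52 = 8.6154

λ ≈ 8.6154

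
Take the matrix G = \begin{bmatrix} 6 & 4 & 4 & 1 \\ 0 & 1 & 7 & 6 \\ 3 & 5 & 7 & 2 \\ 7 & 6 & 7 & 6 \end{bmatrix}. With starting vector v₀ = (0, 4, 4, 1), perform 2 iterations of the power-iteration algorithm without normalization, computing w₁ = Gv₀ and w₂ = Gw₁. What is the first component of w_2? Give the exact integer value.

w1 = Gv₀ = (33, 38, 50, 58)
w2 = Gw1 = (608, 736, 755, 1157)
The requested component of w2 is 608.

608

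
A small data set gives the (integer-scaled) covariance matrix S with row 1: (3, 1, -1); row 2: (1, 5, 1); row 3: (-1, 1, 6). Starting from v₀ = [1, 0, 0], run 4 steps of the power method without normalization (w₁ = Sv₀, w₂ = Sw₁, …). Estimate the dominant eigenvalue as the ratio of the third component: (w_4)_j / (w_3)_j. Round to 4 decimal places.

6.1923

w1 = Sv₀ = (3·1 + 1·0 + (-1)·0; 1·1 + 5·0 + 1·0; (-1)·1 + 1·0 + 6·0) = (3, 1, -1)
w2 = Sw1 = (3·3 + 1·1 + (-1)·(-1); 1·3 + 5·1 + 1·(-1); (-1)·3 + 1·1 + 6·(-1)) = (11, 7, -8)
w3 = Sw2 = (48, 38, -52)
w4 = Sw3 = (234, 186, -322)
Ratio at component: -322 / -52 = 6.1923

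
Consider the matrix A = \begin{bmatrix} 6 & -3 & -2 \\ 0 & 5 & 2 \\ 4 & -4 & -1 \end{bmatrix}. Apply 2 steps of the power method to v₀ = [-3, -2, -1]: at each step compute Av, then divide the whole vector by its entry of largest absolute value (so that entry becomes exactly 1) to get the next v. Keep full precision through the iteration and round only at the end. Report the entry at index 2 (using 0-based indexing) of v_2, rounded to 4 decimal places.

Av0 = (-10.00000, -12.00000, -3.00000); divide by -12.00000 → v1 = (0.83333, 1.00000, 0.25000)
Av1 = (1.50000, 5.50000, -0.91667); divide by 5.50000 → v2 = (0.27273, 1.00000, -0.16667)
Requested entry of v2: 11/-66 = -0.1667

-0.1667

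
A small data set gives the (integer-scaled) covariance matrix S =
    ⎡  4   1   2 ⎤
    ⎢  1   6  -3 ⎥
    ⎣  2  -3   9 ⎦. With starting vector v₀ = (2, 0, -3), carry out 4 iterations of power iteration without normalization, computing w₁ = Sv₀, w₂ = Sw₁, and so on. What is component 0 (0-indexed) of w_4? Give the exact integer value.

-5447

w1 = Sv₀ = (4·2 + 1·0 + 2·(-3); 1·2 + 6·0 + (-3)·(-3); 2·2 + (-3)·0 + 9·(-3)) = (2, 11, -23)
w2 = Sw1 = (4·2 + 1·11 + 2·(-23); 1·2 + 6·11 + (-3)·(-23); 2·2 + (-3)·11 + 9·(-23)) = (-27, 137, -236)
w3 = Sw2 = (-443, 1503, -2589)
w4 = Sw3 = (-5447, 16342, -28696)
The requested component of w4 is -5447.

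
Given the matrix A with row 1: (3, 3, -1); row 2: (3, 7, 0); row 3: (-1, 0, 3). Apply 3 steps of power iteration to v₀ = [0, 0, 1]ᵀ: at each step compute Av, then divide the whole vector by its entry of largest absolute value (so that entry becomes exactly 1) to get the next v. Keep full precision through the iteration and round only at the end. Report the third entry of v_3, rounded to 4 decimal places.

Av0 = (-1.00000, 0.00000, 3.00000); divide by 3.00000 → v1 = (-0.33333, 0.00000, 1.00000)
Av1 = (-2.00000, -1.00000, 3.33333); divide by 3.33333 → v2 = (-0.60000, -0.30000, 1.00000)
Av2 = (-3.70000, -3.90000, 3.60000); divide by -3.90000 → v3 = (0.94872, 1.00000, -0.92308)
Requested entry of v3: 36/-39 = -0.9231

-0.9231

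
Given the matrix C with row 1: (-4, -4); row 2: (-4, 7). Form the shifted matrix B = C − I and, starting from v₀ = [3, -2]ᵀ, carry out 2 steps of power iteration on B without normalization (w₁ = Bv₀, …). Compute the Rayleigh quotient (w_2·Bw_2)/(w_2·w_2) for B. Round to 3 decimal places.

B = C − I has rows (-5, -4); (-4, 6)
w1 = Bv₀ = (-7, -24)
w2 = Bw1 = (131, -116)
Bw2 = (-191, -1220)
w2·Bw2 = 116499; w2·w2 = 30617; μ ≈ 116499/30617 = 3.805

3.805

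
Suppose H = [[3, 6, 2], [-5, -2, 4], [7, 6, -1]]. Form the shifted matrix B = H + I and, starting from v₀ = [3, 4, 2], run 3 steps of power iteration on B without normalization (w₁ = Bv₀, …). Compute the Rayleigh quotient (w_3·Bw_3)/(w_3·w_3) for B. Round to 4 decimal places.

B = H + I has rows (4, 6, 2); (-5, -1, 4); (7, 6, 0)
w1 = Bv₀ = (4·3 + 6·4 + 2·2; (-5)·3 + (-1)·4 + 4·2; 7·3 + 6·4 + 0·2) = (40, -11, 45)
w2 = Bw1 = (4·40 + 6·(-11) + 2·45; (-5)·40 + (-1)·(-11) + 4·45; 7·40 + 6·(-11) + 0·45) = (184, -9, 214)
w3 = Bw2 = (1110, -55, 1234)
Bw3 = (6578, -559, 7440)
w3·Bw3 = 16513285; w3·w3 = 2757881; μ ≈ 16513285/2757881 = 5.9877

5.9877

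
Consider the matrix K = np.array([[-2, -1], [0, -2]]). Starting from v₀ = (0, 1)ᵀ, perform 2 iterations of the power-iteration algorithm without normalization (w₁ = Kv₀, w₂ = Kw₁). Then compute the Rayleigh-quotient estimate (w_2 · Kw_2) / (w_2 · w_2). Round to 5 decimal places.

w1 = Kv₀ = ((-2)·0 + (-1)·1; 0·0 + (-2)·1) = (-1, -2)
w2 = Kw1 = ((-2)·(-1) + (-1)·(-2); 0·(-1) + (-2)·(-2)) = (4, 4)
Kw2 = (-12, -8)
w2·Kw2 = 4·(-12) + 4·(-8) = -80; w2·w2 = 4·4 + 4·4 = 32
λ ≈ -80/32 = -2.50000

-2.50000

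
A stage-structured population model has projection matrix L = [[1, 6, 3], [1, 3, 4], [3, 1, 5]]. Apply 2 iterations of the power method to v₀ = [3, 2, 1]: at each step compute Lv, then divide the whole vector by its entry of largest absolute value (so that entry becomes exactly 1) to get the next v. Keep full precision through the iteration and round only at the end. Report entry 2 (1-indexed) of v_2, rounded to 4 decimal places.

Lv0 = (18.00000, 13.00000, 16.00000); divide by 18.00000 → v1 = (1.00000, 0.72222, 0.88889)
Lv1 = (8.00000, 6.72222, 8.16667); divide by 8.16667 → v2 = (0.97959, 0.82313, 1.00000)
Requested entry of v2: 121/147 = 0.8231

0.8231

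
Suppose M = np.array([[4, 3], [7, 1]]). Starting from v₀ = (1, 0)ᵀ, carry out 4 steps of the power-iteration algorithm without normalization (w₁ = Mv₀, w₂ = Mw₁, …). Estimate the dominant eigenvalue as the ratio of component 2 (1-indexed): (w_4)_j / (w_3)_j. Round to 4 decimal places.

w1 = Mv₀ = (4, 7)
w2 = Mw1 = (37, 35)
w3 = Mw2 = (253, 294)
w4 = Mw3 = (1894, 2065)
Ratio at component: 2065 / 294 = 7.0238

λ ≈ 7.0238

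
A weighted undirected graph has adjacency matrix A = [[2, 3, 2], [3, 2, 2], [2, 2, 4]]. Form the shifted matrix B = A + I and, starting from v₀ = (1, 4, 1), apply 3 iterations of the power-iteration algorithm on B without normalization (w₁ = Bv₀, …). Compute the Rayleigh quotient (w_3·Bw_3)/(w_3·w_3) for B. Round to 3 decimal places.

B = A + I has rows (3, 3, 2); (3, 3, 2); (2, 2, 5)
w1 = Bv₀ = (17, 17, 15)
w2 = Bw1 = (132, 132, 143)
w3 = Bw2 = (1078, 1078, 1243)
Bw3 = (8954, 8954, 10527)
w3·Bw3 = 32389885; w3·w3 = 3869217; μ ≈ 32389885/3869217 = 8.371

μ ≈ 8.371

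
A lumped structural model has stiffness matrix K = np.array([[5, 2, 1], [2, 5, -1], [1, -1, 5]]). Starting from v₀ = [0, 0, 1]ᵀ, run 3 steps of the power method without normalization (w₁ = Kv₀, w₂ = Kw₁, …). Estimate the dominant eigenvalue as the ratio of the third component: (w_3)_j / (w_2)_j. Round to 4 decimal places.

λ ≈ 5.5926

w1 = Kv₀ = (1, -1, 5)
w2 = Kw1 = (8, -8, 27)
w3 = Kw2 = (51, -51, 151)
Ratio at component: 151 / 27 = 5.5926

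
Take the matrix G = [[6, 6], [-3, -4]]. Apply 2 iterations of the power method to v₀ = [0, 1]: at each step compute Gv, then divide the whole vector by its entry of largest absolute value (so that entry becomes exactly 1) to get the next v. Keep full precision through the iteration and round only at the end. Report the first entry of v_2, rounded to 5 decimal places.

1.00000

Gv0 = (6.000000, -4.000000); divide by 6.000000 → v1 = (1.000000, -0.666667)
Gv1 = (2.000000, -0.333333); divide by 2.000000 → v2 = (1.000000, -0.166667)
Requested entry of v2: 12/12 = 1.00000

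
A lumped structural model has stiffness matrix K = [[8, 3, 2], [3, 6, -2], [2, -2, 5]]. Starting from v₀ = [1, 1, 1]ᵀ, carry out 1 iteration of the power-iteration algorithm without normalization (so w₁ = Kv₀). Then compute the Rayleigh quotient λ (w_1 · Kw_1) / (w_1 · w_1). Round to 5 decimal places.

w1 = Kv₀ = (13, 7, 5)
Kw1 = (135, 71, 37)
w1·Kw1 = 13·135 + 7·71 + 5·37 = 2437; w1·w1 = 13·13 + 7·7 + 5·5 = 243
λ ≈ 2437/243 = 10.02881

10.02881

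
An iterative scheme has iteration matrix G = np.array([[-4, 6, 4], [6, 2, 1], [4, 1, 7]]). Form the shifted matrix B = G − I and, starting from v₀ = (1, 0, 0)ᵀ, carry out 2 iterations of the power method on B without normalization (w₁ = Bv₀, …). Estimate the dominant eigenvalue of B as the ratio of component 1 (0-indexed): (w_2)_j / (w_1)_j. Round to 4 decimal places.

μ ≈ -3.3333

B = G − I has rows (-5, 6, 4); (6, 1, 1); (4, 1, 6)
w1 = Bv₀ = (-5, 6, 4)
w2 = Bw1 = (77, -20, 10)
Ratio: -20/6 = -3.3333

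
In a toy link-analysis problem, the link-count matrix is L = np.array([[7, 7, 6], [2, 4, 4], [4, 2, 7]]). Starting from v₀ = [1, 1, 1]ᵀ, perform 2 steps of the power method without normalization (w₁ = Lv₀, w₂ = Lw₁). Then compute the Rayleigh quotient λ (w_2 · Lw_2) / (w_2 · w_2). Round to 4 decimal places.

w1 = Lv₀ = (7·1 + 7·1 + 6·1; 2·1 + 4·1 + 4·1; 4·1 + 2·1 + 7·1) = (20, 10, 13)
w2 = Lw1 = (7·20 + 7·10 + 6·13; 2·20 + 4·10 + 4·13; 4·20 + 2·10 + 7·13) = (288, 132, 191)
Lw2 = (4086, 1868, 2753)
w2·Lw2 = 288·4086 + 132·1868 + 191·2753 = 1949167; w2·w2 = 288·288 + 132·132 + 191·191 = 136849
λ ≈ 1949167/136849 = 14.2432

14.2432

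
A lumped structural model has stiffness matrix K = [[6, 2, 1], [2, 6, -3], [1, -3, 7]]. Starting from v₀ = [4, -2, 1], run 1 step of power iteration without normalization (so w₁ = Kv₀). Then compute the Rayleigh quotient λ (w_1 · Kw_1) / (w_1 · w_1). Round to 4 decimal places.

λ ≈ 7.4493

w1 = Kv₀ = (21, -7, 17)
Kw1 = (129, -51, 161)
w1·Kw1 = 21·129 + (-7)·(-51) + 17·161 = 5803; w1·w1 = 21·21 + (-7)·(-7) + 17·17 = 779
λ ≈ 5803/779 = 7.4493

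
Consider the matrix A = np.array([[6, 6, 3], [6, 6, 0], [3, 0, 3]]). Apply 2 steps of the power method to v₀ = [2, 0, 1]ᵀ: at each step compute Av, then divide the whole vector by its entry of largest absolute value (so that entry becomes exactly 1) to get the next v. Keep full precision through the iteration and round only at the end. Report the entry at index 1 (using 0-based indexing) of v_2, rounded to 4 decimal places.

0.8571

Av0 = (15.00000, 12.00000, 9.00000); divide by 15.00000 → v1 = (1.00000, 0.80000, 0.60000)
Av1 = (12.60000, 10.80000, 4.80000); divide by 12.60000 → v2 = (1.00000, 0.85714, 0.38095)
Requested entry of v2: 162/189 = 0.8571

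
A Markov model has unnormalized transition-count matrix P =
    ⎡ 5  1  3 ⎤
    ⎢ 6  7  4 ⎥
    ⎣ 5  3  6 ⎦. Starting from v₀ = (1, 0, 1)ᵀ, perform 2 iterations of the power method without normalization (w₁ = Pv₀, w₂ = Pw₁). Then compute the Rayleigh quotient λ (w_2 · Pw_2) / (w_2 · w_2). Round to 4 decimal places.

w1 = Pv₀ = (5·1 + 1·0 + 3·1; 6·1 + 7·0 + 4·1; 5·1 + 3·0 + 6·1) = (8, 10, 11)
w2 = Pw1 = (5·8 + 1·10 + 3·11; 6·8 + 7·10 + 4·11; 5·8 + 3·10 + 6·11) = (83, 162, 136)
Pw2 = (985, 2176, 1717)
w2·Pw2 = 83·985 + 162·2176 + 136·1717 = 667779; w2·w2 = 83·83 + 162·162 + 136·136 = 51629
λ ≈ 667779/51629 = 12.9342

12.9342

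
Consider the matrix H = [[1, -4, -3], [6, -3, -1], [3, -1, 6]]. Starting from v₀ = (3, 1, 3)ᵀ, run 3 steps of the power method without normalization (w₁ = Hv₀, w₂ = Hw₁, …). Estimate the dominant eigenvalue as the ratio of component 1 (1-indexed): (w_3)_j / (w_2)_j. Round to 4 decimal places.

w1 = Hv₀ = (1·3 + (-4)·1 + (-3)·3; 6·3 + (-3)·1 + (-1)·3; 3·3 + (-1)·1 + 6·3) = (-10, 12, 26)
w2 = Hw1 = (1·(-10) + (-4)·12 + (-3)·26; 6·(-10) + (-3)·12 + (-1)·26; 3·(-10) + (-1)·12 + 6·26) = (-136, -122, 114)
w3 = Hw2 = (10, -564, 398)
Ratio at component: 10 / -136 = -0.0735

-0.0735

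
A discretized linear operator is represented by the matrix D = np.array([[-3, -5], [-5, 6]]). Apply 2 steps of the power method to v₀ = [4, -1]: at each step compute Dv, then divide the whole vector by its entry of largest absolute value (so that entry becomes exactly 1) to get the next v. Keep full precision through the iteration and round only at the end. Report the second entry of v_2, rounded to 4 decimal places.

-0.8013

Dv0 = (-7.00000, -26.00000); divide by -26.00000 → v1 = (0.26923, 1.00000)
Dv1 = (-5.80769, 4.65385); divide by -5.80769 → v2 = (1.00000, -0.80132)
Requested entry of v2: -121/151 = -0.8013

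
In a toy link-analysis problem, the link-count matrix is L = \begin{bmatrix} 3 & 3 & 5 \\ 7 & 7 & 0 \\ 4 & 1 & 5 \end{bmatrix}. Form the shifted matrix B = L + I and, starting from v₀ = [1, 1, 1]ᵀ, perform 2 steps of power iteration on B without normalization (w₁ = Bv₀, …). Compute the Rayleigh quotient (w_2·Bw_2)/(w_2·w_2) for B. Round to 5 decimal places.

B = L + I has rows (4, 3, 5); (7, 8, 0); (4, 1, 6)
w1 = Bv₀ = (12, 15, 11)
w2 = Bw1 = (148, 204, 129)
Bw2 = (1849, 2668, 1570)
w2·Bw2 = 1020454; w2·w2 = 80161; μ ≈ 1020454/80161 = 12.73006

μ ≈ 12.73006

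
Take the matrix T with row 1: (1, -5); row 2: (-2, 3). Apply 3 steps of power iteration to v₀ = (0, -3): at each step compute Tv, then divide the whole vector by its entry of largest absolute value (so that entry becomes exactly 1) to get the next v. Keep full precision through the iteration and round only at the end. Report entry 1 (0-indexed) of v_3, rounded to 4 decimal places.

-0.8435

Tv0 = (15.00000, -9.00000); divide by 15.00000 → v1 = (1.00000, -0.60000)
Tv1 = (4.00000, -3.80000); divide by 4.00000 → v2 = (1.00000, -0.95000)
Tv2 = (5.75000, -4.85000); divide by 5.75000 → v3 = (1.00000, -0.84348)
Requested entry of v3: -291/345 = -0.8435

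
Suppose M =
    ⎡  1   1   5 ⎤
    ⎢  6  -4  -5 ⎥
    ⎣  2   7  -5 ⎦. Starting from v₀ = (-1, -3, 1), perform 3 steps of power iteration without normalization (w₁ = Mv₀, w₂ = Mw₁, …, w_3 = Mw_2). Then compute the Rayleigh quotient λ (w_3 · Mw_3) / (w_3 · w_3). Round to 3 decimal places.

-5.642

w1 = Mv₀ = (1, 1, -28)
w2 = Mw1 = (-138, 142, 149)
w3 = Mw2 = (749, -2141, -27)
Mw3 = (-1527, 13193, -13354)
w3·Mw3 = 749·(-1527) + (-2141)·13193 + (-27)·(-13354) = -29029378; w3·w3 = 749·749 + (-2141)·(-2141) + (-27)·(-27) = 5145611
λ ≈ -29029378/5145611 = -5.642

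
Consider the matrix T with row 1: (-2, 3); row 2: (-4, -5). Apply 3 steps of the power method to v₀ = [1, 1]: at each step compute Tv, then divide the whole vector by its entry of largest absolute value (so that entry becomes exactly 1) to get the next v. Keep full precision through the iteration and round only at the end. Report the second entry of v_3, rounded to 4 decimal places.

-0.4917

Tv0 = (1.00000, -9.00000); divide by -9.00000 → v1 = (-0.11111, 1.00000)
Tv1 = (3.22222, -4.55556); divide by -4.55556 → v2 = (-0.70732, 1.00000)
Tv2 = (4.41463, -2.17073); divide by 4.41463 → v3 = (1.00000, -0.49171)
Requested entry of v3: -89/181 = -0.4917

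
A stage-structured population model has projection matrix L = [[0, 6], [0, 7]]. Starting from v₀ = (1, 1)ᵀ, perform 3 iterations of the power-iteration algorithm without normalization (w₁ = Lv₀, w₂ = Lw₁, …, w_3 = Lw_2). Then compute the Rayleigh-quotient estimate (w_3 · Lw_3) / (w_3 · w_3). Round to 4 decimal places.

λ ≈ 7.0000

w1 = Lv₀ = (6, 7)
w2 = Lw1 = (42, 49)
w3 = Lw2 = (294, 343)
Lw3 = (2058, 2401)
w3·Lw3 = 294·2058 + 343·2401 = 1428595; w3·w3 = 294·294 + 343·343 = 204085
λ ≈ 1428595/204085 = 7.0000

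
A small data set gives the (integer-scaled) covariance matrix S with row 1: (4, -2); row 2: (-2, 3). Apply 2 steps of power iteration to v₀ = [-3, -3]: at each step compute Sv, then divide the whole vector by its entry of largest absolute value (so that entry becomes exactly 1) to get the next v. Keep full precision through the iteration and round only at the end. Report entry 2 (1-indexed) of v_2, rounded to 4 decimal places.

Sv0 = (-6.00000, -3.00000); divide by -6.00000 → v1 = (1.00000, 0.50000)
Sv1 = (3.00000, -0.50000); divide by 3.00000 → v2 = (1.00000, -0.16667)
Requested entry of v2: 3/-18 = -0.1667

-0.1667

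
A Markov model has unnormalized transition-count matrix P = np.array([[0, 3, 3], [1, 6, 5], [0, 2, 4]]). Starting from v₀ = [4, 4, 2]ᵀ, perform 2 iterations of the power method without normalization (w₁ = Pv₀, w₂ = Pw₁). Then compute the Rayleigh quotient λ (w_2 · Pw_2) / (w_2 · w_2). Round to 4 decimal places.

8.6433

w1 = Pv₀ = (18, 38, 16)
w2 = Pw1 = (162, 326, 140)
Pw2 = (1398, 2818, 1212)
w2·Pw2 = 162·1398 + 326·2818 + 140·1212 = 1314824; w2·w2 = 162·162 + 326·326 + 140·140 = 152120
λ ≈ 1314824/152120 = 8.6433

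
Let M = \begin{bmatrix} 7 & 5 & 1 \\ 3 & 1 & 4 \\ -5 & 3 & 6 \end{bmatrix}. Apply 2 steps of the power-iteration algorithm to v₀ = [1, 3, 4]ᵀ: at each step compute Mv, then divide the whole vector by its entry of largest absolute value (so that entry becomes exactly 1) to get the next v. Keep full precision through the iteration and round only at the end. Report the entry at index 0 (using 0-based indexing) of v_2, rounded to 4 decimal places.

Mv0 = (26.00000, 22.00000, 28.00000); divide by 28.00000 → v1 = (0.92857, 0.78571, 1.00000)
Mv1 = (11.42857, 7.57143, 3.71429); divide by 11.42857 → v2 = (1.00000, 0.66250, 0.32500)
Requested entry of v2: 320/320 = 1.0000

1.0000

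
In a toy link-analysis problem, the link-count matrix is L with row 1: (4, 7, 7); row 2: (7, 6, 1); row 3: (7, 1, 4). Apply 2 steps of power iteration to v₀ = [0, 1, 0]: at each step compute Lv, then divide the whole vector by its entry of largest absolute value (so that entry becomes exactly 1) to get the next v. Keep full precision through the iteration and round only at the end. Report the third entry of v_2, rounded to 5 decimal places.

0.68605

Lv0 = (7.000000, 6.000000, 1.000000); divide by 7.000000 → v1 = (1.000000, 0.857143, 0.142857)
Lv1 = (11.000000, 12.285714, 8.428571); divide by 12.285714 → v2 = (0.895349, 1.000000, 0.686047)
Requested entry of v2: 59/86 = 0.68605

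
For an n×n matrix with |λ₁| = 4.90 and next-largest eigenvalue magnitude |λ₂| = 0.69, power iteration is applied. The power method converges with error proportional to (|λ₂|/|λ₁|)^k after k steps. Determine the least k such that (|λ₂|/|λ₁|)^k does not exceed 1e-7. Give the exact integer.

|λ₂/λ₁| = 0.69/4.90 = 0.14082
Need k ≥ ln(1e-7) / ln(0.14082) = -16.1181 / -1.9603 ≈ 8.222
Smallest integer k satisfying the bound: 9

9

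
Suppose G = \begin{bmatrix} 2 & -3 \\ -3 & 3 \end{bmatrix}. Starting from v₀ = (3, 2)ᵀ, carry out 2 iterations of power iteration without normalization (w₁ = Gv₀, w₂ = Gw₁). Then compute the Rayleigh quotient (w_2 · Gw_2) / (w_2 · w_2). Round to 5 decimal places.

λ ≈ 5.50000

w1 = Gv₀ = (0, -3)
w2 = Gw1 = (9, -9)
Gw2 = (45, -54)
w2·Gw2 = 9·45 + (-9)·(-54) = 891; w2·w2 = 9·9 + (-9)·(-9) = 162
λ ≈ 891/162 = 5.50000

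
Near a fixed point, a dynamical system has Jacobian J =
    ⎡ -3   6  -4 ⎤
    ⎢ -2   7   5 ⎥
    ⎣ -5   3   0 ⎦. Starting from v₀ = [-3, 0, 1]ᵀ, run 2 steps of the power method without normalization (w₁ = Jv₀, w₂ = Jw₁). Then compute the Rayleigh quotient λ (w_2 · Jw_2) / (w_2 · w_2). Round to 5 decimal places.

λ ≈ 7.16574

w1 = Jv₀ = (5, 11, 15)
w2 = Jw1 = (-9, 142, 8)
Jw2 = (847, 1052, 471)
w2·Jw2 = (-9)·847 + 142·1052 + 8·471 = 145529; w2·w2 = (-9)·(-9) + 142·142 + 8·8 = 20309
λ ≈ 145529/20309 = 7.16574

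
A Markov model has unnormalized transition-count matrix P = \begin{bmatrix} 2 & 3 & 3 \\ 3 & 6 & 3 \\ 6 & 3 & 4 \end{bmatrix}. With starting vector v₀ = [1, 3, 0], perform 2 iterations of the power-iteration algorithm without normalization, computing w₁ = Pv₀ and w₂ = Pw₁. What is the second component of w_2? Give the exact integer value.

204

w1 = Pv₀ = (2·1 + 3·3 + 3·0; 3·1 + 6·3 + 3·0; 6·1 + 3·3 + 4·0) = (11, 21, 15)
w2 = Pw1 = (2·11 + 3·21 + 3·15; 3·11 + 6·21 + 3·15; 6·11 + 3·21 + 4·15) = (130, 204, 189)
The requested component of w2 is 204.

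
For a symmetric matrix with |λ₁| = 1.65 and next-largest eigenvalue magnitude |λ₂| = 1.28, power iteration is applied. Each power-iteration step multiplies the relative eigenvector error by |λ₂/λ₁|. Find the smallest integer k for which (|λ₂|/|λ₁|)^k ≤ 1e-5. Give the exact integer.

|λ₂/λ₁| = 1.28/1.65 = 0.77576
Need k ≥ ln(1e-5) / ln(0.77576) = -11.5129 / -0.2539 ≈ 45.342
Smallest integer k satisfying the bound: 46

46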